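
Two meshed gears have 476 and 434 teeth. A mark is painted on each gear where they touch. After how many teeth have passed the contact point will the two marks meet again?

14756 teeth

They coincide at every common multiple of the periods; the first is the LCM.
476 = 2^2 × 7 × 17
434 = 2 × 7 × 31
LCM(476, 434) = 2^2 × 7 × 17 × 31 = 14756.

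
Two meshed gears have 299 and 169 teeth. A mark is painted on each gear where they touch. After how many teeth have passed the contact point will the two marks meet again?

3887 teeth

We need the least common multiple of the intervals.
299 = 13 × 23
169 = 13^2
LCM(299, 169) = 13^2 × 23 = 3887.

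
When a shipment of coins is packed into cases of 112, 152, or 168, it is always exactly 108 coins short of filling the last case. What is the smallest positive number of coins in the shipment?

Being 108 short of a full case of size k means N ≡ −108 (mod k), i.e. N + 108 is a multiple of each size.
112 = 2^4 × 7
152 = 2^3 × 19
168 = 2^3 × 3 × 7
LCM(112, 152, 168) = 2^4 × 3 × 7 × 19 = 6384.
Smallest positive N is 6384 − 108 = 6276.

6276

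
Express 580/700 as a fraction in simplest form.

29/35

580 = 2^2 × 5 × 29
700 = 2^2 × 5^2 × 7
gcd(580, 700) = 2^2 × 5 = 20.
Divide numerator and denominator by 20: 580/700 = 29/35.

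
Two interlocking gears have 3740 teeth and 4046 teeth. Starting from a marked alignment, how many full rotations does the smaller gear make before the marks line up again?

119 rotations

All finish a whole number of cycles simultaneously at t = LCM of the periods.
3740 = 2^2 × 5 × 11 × 17
4046 = 2 × 7 × 17^2
LCM(3740, 4046) = 2^2 × 5 × 7 × 11 × 17^2 = 445060.
Rotations for period 3740: 445060 / 3740 = 119.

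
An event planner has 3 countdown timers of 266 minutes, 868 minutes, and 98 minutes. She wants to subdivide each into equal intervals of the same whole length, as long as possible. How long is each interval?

The interval must divide each timer length; the longest such is the gcd.
266 = 2 × 7 × 19
868 = 2^2 × 7 × 31
98 = 2 × 7^2
gcd(266, 868, 98) = 2 × 7 = 14.

14 minutes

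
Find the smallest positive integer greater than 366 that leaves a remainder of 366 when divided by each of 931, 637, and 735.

181911

N − 366 must be a common multiple of 931, 637, and 735.
931 = 7^2 × 19
637 = 7^2 × 13
735 = 3 × 5 × 7^2
LCM(931, 637, 735) = 3 × 5 × 7^2 × 13 × 19 = 181545.
Smallest N > 366 is LCM + 366 = 181545 + 366 = 181911.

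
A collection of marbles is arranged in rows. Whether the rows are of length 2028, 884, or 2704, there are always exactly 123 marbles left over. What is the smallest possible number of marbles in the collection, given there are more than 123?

N − 123 must be a common multiple of 2028, 884, and 2704.
2028 = 2^2 × 3 × 13^2
884 = 2^2 × 13 × 17
2704 = 2^4 × 13^2
LCM(2028, 884, 2704) = 2^4 × 3 × 13^2 × 17 = 137904.
Smallest N > 123 is LCM + 123 = 137904 + 123 = 138027.

138027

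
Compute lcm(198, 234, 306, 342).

831402

198 = 2 × 3^2 × 11
234 = 2 × 3^2 × 13
306 = 2 × 3^2 × 17
342 = 2 × 3^2 × 19
LCM(198, 234, 306, 342) = 2 × 3^2 × 11 × 13 × 17 × 19 = 831402.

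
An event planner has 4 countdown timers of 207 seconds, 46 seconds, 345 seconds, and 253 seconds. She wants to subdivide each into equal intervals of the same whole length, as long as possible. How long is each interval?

The interval must divide each timer length; the longest such is the gcd.
207 = 3^2 × 23
46 = 2 × 23
345 = 3 × 5 × 23
253 = 11 × 23
gcd(207, 46, 345, 253) = 23.

23 seconds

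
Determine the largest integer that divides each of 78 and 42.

78 = 2 × 3 × 13
42 = 2 × 3 × 7
gcd(78, 42) = 2 × 3 = 6.

6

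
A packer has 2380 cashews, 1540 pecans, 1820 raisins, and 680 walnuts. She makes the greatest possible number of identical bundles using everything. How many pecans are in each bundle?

77

Number of bundles = gcd(2380, 1540, 1820, 680).
2380 = 2^2 × 5 × 7 × 17
1540 = 2^2 × 5 × 7 × 11
1820 = 2^2 × 5 × 7 × 13
680 = 2^3 × 5 × 17
gcd(2380, 1540, 1820, 680) = 2^2 × 5 = 20.
pecans per bundle = 1540 / 20 = 77.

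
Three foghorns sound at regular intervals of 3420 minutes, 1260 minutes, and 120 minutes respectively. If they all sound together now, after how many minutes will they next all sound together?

We need the least common multiple of the intervals.
3420 = 2^2 × 3^2 × 5 × 19
1260 = 2^2 × 3^2 × 5 × 7
120 = 2^3 × 3 × 5
LCM(3420, 1260, 120) = 2^3 × 3^2 × 5 × 7 × 19 = 47880.

47880 minutes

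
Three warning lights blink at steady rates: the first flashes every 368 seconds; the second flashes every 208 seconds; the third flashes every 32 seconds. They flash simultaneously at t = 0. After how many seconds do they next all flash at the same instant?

9568 seconds

They coincide at every common multiple of the periods; the first is the LCM.
368 = 2^4 × 23
208 = 2^4 × 13
32 = 2^5
LCM(368, 208, 32) = 2^5 × 13 × 23 = 9568.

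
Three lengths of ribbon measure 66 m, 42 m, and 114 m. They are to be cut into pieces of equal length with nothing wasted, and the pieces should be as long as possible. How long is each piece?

The greatest length dividing all of 66, 42, and 114 is their gcd.
66 = 2 × 3 × 11
42 = 2 × 3 × 7
114 = 2 × 3 × 19
gcd(66, 42, 114) = 2 × 3 = 6.

6 m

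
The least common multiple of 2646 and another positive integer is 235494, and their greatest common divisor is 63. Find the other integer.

gcd × lcm = product of the two integers, so the other integer is (63 × 235494) / 2646 = 5607.

5607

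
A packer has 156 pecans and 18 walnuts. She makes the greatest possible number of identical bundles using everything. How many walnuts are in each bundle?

3

Number of bundles = gcd(156, 18).
156 = 2^2 × 3 × 13
18 = 2 × 3^2
gcd(156, 18) = 2 × 3 = 6.
walnuts per bundle = 18 / 6 = 3.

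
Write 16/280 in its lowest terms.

16 = 2^4
280 = 2^3 × 5 × 7
gcd(16, 280) = 2^3 = 8.
Divide numerator and denominator by 8: 16/280 = 2/35.

2/35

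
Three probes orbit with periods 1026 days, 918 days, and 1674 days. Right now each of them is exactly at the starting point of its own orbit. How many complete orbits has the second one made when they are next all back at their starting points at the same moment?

589 orbits

The first common completion time is the LCM of the periods.
1026 = 2 × 3^3 × 19
918 = 2 × 3^3 × 17
1674 = 2 × 3^3 × 31
LCM(1026, 918, 1674) = 2 × 3^3 × 17 × 19 × 31 = 540702.
Orbits for period 918: 540702 / 918 = 589.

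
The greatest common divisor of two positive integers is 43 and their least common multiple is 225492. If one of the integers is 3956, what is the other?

For two integers, gcd × lcm = product, so the other is (43 × 225492) / 3956 = 9696156 / 3956 = 2451.

2451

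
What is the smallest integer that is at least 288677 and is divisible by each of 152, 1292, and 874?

The integer must be a common multiple of 152, 1292, and 874, so a multiple of their LCM.
152 = 2^3 × 19
1292 = 2^2 × 17 × 19
874 = 2 × 19 × 23
LCM(152, 1292, 874) = 2^3 × 17 × 19 × 23 = 59432.
Smallest multiple of 59432 that is ≥ 288677: ⌈288677/59432⌉ × 59432 = 5 × 59432 = 297160.

297160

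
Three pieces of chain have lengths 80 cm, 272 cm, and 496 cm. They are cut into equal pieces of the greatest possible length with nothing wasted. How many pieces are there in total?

53

Piece length = gcd(80, 272, 496).
80 = 2^4 × 5
272 = 2^4 × 17
496 = 2^4 × 31
gcd(80, 272, 496) = 2^4 = 16.
Total pieces = 80/16 + 272/16 + 496/16 = 5 + 17 + 31 = 53.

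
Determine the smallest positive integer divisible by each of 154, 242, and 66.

5082

154 = 2 × 7 × 11
242 = 2 × 11^2
66 = 2 × 3 × 11
LCM(154, 242, 66) = 2 × 3 × 7 × 11^2 = 5082.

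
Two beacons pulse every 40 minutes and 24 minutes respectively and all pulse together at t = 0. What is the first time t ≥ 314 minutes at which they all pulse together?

Joint pulses occur at multiples of LCM(40, 24).
40 = 2^3 × 5
24 = 2^3 × 3
LCM(40, 24) = 2^3 × 3 × 5 = 120.
Smallest multiple of 120 that is ≥ 314: ⌈314/120⌉ × 120 = 3 × 120 = 360.

360 minutes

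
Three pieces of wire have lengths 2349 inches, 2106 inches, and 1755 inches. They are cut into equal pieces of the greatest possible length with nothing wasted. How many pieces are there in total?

230

Piece length = gcd(2349, 2106, 1755).
2349 = 3^4 × 29
2106 = 2 × 3^4 × 13
1755 = 3^3 × 5 × 13
gcd(2349, 2106, 1755) = 3^3 = 27.
Total pieces = 2349/27 + 2106/27 + 1755/27 = 87 + 78 + 65 = 230.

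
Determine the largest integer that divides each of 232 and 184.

232 = 2^3 × 29
184 = 2^3 × 23
gcd(232, 184) = 2^3 = 8.

8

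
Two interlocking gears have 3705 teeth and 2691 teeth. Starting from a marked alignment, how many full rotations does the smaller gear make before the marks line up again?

All finish a whole number of cycles simultaneously at t = LCM of the periods.
3705 = 3 × 5 × 13 × 19
2691 = 3^2 × 13 × 23
LCM(3705, 2691) = 3^2 × 5 × 13 × 19 × 23 = 255645.
Rotations for period 2691: 255645 / 2691 = 95.

95 rotations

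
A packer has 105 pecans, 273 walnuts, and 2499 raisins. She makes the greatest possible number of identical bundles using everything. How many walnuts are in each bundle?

13

Number of bundles = gcd(105, 273, 2499).
105 = 3 × 5 × 7
273 = 3 × 7 × 13
2499 = 3 × 7^2 × 17
gcd(105, 273, 2499) = 3 × 7 = 21.
walnuts per bundle = 273 / 21 = 13.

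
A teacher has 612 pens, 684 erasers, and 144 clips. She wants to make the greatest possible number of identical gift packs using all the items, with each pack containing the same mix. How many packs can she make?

The pack count must divide each quantity, so the greatest is gcd(612, 684, 144).
612 = 2^2 × 3^2 × 17
684 = 2^2 × 3^2 × 19
144 = 2^4 × 3^2
gcd(612, 684, 144) = 2^2 × 3^2 = 36.

36 packs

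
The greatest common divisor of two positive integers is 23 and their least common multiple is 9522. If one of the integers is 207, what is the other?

For two integers, gcd × lcm = product, so the other is (23 × 9522) / 207 = 219006 / 207 = 1058.

1058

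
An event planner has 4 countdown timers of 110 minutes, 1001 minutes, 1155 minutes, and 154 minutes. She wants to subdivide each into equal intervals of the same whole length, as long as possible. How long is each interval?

11 minutes

The interval must divide each timer length; the longest such is the gcd.
110 = 2 × 5 × 11
1001 = 7 × 11 × 13
1155 = 3 × 5 × 7 × 11
154 = 2 × 7 × 11
gcd(110, 1001, 1155, 154) = 11.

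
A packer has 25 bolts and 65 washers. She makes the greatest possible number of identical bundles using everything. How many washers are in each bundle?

Number of bundles = gcd(25, 65).
25 = 5^2
65 = 5 × 13
gcd(25, 65) = 5.
washers per bundle = 65 / 5 = 13.

13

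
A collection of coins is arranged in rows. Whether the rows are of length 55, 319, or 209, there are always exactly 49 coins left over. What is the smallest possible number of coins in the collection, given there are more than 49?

30354

N − 49 must be a common multiple of 55, 319, and 209.
55 = 5 × 11
319 = 11 × 29
209 = 11 × 19
LCM(55, 319, 209) = 5 × 11 × 19 × 29 = 30305.
Smallest N > 49 is LCM + 49 = 30305 + 49 = 30354.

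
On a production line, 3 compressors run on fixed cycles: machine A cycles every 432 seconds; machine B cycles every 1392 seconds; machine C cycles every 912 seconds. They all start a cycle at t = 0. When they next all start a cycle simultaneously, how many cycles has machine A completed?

The first common completion time is the LCM of the periods.
432 = 2^4 × 3^3
1392 = 2^4 × 3 × 29
912 = 2^4 × 3 × 19
LCM(432, 1392, 912) = 2^4 × 3^3 × 19 × 29 = 238032.
Cycles for period 432: 238032 / 432 = 551.

551 cycles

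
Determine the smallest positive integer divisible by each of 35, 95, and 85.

35 = 5 × 7
95 = 5 × 19
85 = 5 × 17
LCM(35, 95, 85) = 5 × 7 × 17 × 19 = 11305.

11305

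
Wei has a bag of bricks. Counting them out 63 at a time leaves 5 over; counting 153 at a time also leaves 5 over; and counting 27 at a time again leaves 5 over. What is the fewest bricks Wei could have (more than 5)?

N − 5 must be a common multiple of 63, 153, and 27.
63 = 3^2 × 7
153 = 3^2 × 17
27 = 3^3
LCM(63, 153, 27) = 3^3 × 7 × 17 = 3213.
Smallest N > 5 is LCM + 5 = 3213 + 5 = 3218.

3218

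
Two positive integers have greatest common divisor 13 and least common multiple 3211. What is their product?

For any two positive integers, gcd × lcm = product = 13 × 3211 = 41743.

41743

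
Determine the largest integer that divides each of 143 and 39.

143 = 11 × 13
39 = 3 × 13
gcd(143, 39) = 13.

13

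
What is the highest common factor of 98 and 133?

7

98 = 2 × 7^2
133 = 7 × 19
gcd(98, 133) = 7.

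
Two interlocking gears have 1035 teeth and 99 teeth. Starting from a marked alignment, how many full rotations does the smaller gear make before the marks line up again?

115 rotations

They are all back at their starting positions together after one LCM of the periods.
1035 = 3^2 × 5 × 23
99 = 3^2 × 11
LCM(1035, 99) = 3^2 × 5 × 11 × 23 = 11385.
Rotations for period 99: 11385 / 99 = 115.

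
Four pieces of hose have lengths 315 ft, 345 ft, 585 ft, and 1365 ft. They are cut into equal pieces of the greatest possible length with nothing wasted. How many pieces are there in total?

174

Piece length = gcd(315, 345, 585, 1365).
315 = 3^2 × 5 × 7
345 = 3 × 5 × 23
585 = 3^2 × 5 × 13
1365 = 3 × 5 × 7 × 13
gcd(315, 345, 585, 1365) = 3 × 5 = 15.
Total pieces = 315/15 + 345/15 + 585/15 + 1365/15 = 21 + 23 + 39 + 91 = 174.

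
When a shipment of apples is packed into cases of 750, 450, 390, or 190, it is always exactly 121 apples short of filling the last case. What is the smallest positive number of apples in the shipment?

Being 121 short of a full case of size k means N ≡ −121 (mod k), i.e. N + 121 is a multiple of each size.
750 = 2 × 3 × 5^3
450 = 2 × 3^2 × 5^2
390 = 2 × 3 × 5 × 13
190 = 2 × 5 × 19
LCM(750, 450, 390, 190) = 2 × 3^2 × 5^3 × 13 × 19 = 555750.
Smallest positive N is 555750 − 121 = 555629.

555629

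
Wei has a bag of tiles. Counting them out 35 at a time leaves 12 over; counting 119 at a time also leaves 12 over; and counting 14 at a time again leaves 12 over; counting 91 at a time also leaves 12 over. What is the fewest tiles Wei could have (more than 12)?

N − 12 must be a common multiple of 35, 119, 14, and 91.
35 = 5 × 7
119 = 7 × 17
14 = 2 × 7
91 = 7 × 13
LCM(35, 119, 14, 91) = 2 × 5 × 7 × 13 × 17 = 15470.
Smallest N > 12 is LCM + 12 = 15470 + 12 = 15482.

15482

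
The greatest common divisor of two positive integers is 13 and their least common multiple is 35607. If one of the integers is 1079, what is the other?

429

For two integers, gcd × lcm = product, so the other is (13 × 35607) / 1079 = 462891 / 1079 = 429.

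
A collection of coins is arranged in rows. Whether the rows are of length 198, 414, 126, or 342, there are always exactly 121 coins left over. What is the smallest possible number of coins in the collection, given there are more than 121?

605803

N − 121 must be a common multiple of 198, 414, 126, and 342.
198 = 2 × 3^2 × 11
414 = 2 × 3^2 × 23
126 = 2 × 3^2 × 7
342 = 2 × 3^2 × 19
LCM(198, 414, 126, 342) = 2 × 3^2 × 7 × 11 × 19 × 23 = 605682.
Smallest N > 121 is LCM + 121 = 605682 + 121 = 605803.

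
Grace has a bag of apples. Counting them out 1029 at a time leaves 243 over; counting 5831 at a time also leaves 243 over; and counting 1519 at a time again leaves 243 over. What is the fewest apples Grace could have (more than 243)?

N − 243 must be a common multiple of 1029, 5831, and 1519.
1029 = 3 × 7^3
5831 = 7^3 × 17
1519 = 7^2 × 31
LCM(1029, 5831, 1519) = 3 × 7^3 × 17 × 31 = 542283.
Smallest N > 243 is LCM + 243 = 542283 + 243 = 542526.

542526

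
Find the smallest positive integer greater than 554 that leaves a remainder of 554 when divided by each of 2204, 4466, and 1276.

170262

N − 554 must be a common multiple of 2204, 4466, and 1276.
2204 = 2^2 × 19 × 29
4466 = 2 × 7 × 11 × 29
1276 = 2^2 × 11 × 29
LCM(2204, 4466, 1276) = 2^2 × 7 × 11 × 19 × 29 = 169708.
Smallest N > 554 is LCM + 554 = 169708 + 554 = 170262.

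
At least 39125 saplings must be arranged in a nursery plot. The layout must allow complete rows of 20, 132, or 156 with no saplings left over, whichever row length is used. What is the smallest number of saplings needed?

42900

The number of saplings must be a common multiple of 20, 132, and 156, so a multiple of their LCM.
20 = 2^2 × 5
132 = 2^2 × 3 × 11
156 = 2^2 × 3 × 13
LCM(20, 132, 156) = 2^2 × 3 × 5 × 11 × 13 = 8580.
Smallest multiple of 8580 that is ≥ 39125: ⌈39125/8580⌉ × 8580 = 5 × 8580 = 42900.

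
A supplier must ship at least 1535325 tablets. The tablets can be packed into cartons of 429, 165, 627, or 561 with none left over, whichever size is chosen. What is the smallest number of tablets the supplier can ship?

2078505

The number of tablets must be a common multiple of 429, 165, 627, and 561, so a multiple of their LCM.
429 = 3 × 11 × 13
165 = 3 × 5 × 11
627 = 3 × 11 × 19
561 = 3 × 11 × 17
LCM(429, 165, 627, 561) = 3 × 5 × 11 × 13 × 17 × 19 = 692835.
Smallest multiple of 692835 that is ≥ 1535325: ⌈1535325/692835⌉ × 692835 = 3 × 692835 = 2078505.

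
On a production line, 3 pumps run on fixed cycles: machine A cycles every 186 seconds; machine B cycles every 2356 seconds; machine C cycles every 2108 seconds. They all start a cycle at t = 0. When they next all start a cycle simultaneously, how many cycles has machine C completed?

They are all back at their starting positions together after one LCM of the periods.
186 = 2 × 3 × 31
2356 = 2^2 × 19 × 31
2108 = 2^2 × 17 × 31
LCM(186, 2356, 2108) = 2^2 × 3 × 17 × 19 × 31 = 120156.
Cycles for period 2108: 120156 / 2108 = 57.

57 cycles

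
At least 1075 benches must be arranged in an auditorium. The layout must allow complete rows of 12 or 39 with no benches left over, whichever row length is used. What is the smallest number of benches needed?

The number of benches must be a common multiple of 12 and 39, so a multiple of their LCM.
12 = 2^2 × 3
39 = 3 × 13
LCM(12, 39) = 2^2 × 3 × 13 = 156.
Smallest multiple of 156 that is ≥ 1075: ⌈1075/156⌉ × 156 = 7 × 156 = 1092.

1092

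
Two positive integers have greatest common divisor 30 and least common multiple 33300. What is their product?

For any two positive integers, gcd × lcm = product = 30 × 33300 = 999000.

999000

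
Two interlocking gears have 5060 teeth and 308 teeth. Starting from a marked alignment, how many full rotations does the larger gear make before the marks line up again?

The first common completion time is the LCM of the periods.
5060 = 2^2 × 5 × 11 × 23
308 = 2^2 × 7 × 11
LCM(5060, 308) = 2^2 × 5 × 7 × 11 × 23 = 35420.
Rotations for period 5060: 35420 / 5060 = 7.

7 rotations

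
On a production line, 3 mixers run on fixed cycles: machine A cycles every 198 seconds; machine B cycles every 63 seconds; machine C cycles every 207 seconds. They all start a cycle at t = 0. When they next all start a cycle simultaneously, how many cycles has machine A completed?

161 cycles

The first common completion time is the LCM of the periods.
198 = 2 × 3^2 × 11
63 = 3^2 × 7
207 = 3^2 × 23
LCM(198, 63, 207) = 2 × 3^2 × 7 × 11 × 23 = 31878.
Cycles for period 198: 31878 / 198 = 161.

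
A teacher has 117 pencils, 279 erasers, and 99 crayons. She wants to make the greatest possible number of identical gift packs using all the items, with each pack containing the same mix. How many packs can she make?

9 packs

The pack count must divide each quantity, so the greatest is gcd(117, 279, 99).
117 = 3^2 × 13
279 = 3^2 × 31
99 = 3^2 × 11
gcd(117, 279, 99) = 3^2 = 9.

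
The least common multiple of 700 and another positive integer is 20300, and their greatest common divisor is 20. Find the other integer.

580

gcd × lcm = product of the two integers, so the other integer is (20 × 20300) / 700 = 580.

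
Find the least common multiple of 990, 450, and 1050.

34650

990 = 2 × 3^2 × 5 × 11
450 = 2 × 3^2 × 5^2
1050 = 2 × 3 × 5^2 × 7
LCM(990, 450, 1050) = 2 × 3^2 × 5^2 × 7 × 11 = 34650.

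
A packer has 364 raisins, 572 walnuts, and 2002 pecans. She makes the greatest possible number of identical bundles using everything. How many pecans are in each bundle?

Number of bundles = gcd(364, 572, 2002).
364 = 2^2 × 7 × 13
572 = 2^2 × 11 × 13
2002 = 2 × 7 × 11 × 13
gcd(364, 572, 2002) = 2 × 13 = 26.
pecans per bundle = 2002 / 26 = 77.

77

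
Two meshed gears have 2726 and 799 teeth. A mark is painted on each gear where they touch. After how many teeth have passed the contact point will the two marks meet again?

We need the least common multiple of the intervals.
2726 = 2 × 29 × 47
799 = 17 × 47
LCM(2726, 799) = 2 × 17 × 29 × 47 = 46342.

46342 teeth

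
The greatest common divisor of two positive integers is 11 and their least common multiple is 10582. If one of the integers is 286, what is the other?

407

For two integers, gcd × lcm = product, so the other is (11 × 10582) / 286 = 116402 / 286 = 407.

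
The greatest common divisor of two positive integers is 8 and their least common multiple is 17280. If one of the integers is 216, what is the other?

For two integers, gcd × lcm = product, so the other is (8 × 17280) / 216 = 138240 / 216 = 640.

640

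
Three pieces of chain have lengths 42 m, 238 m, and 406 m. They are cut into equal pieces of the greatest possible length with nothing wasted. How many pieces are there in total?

49

Piece length = gcd(42, 238, 406).
42 = 2 × 3 × 7
238 = 2 × 7 × 17
406 = 2 × 7 × 29
gcd(42, 238, 406) = 2 × 7 = 14.
Total pieces = 42/14 + 238/14 + 406/14 = 3 + 17 + 29 = 49.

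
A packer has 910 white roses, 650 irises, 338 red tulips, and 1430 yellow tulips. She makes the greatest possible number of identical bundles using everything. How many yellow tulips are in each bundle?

55

Number of bundles = gcd(910, 650, 338, 1430).
910 = 2 × 5 × 7 × 13
650 = 2 × 5^2 × 13
338 = 2 × 13^2
1430 = 2 × 5 × 11 × 13
gcd(910, 650, 338, 1430) = 2 × 13 = 26.
yellow tulips per bundle = 1430 / 26 = 55.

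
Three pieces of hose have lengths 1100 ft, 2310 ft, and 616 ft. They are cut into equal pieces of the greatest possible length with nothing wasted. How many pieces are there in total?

Piece length = gcd(1100, 2310, 616).
1100 = 2^2 × 5^2 × 11
2310 = 2 × 3 × 5 × 7 × 11
616 = 2^3 × 7 × 11
gcd(1100, 2310, 616) = 2 × 11 = 22.
Total pieces = 1100/22 + 2310/22 + 616/22 = 50 + 105 + 28 = 183.

183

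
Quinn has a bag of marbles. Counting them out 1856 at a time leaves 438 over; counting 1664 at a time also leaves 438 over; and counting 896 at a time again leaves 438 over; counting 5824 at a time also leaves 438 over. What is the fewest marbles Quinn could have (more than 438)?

N − 438 must be a common multiple of 1856, 1664, 896, and 5824.
1856 = 2^6 × 29
1664 = 2^7 × 13
896 = 2^7 × 7
5824 = 2^6 × 7 × 13
LCM(1856, 1664, 896, 5824) = 2^7 × 7 × 13 × 29 = 337792.
Smallest N > 438 is LCM + 438 = 337792 + 438 = 338230.

338230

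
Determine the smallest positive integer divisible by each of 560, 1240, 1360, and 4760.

295120

560 = 2^4 × 5 × 7
1240 = 2^3 × 5 × 31
1360 = 2^4 × 5 × 17
4760 = 2^3 × 5 × 7 × 17
LCM(560, 1240, 1360, 4760) = 2^4 × 5 × 7 × 17 × 31 = 295120.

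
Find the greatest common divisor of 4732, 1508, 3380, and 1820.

4732 = 2^2 × 7 × 13^2
1508 = 2^2 × 13 × 29
3380 = 2^2 × 5 × 13^2
1820 = 2^2 × 5 × 7 × 13
gcd(4732, 1508, 3380, 1820) = 2^2 × 13 = 52.

52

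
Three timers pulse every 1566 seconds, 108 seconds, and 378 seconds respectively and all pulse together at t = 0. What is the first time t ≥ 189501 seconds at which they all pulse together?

197316 seconds

Joint pulses occur at multiples of LCM(1566, 108, 378).
1566 = 2 × 3^3 × 29
108 = 2^2 × 3^3
378 = 2 × 3^3 × 7
LCM(1566, 108, 378) = 2^2 × 3^3 × 7 × 29 = 21924.
Smallest multiple of 21924 that is ≥ 189501: ⌈189501/21924⌉ × 21924 = 9 × 21924 = 197316.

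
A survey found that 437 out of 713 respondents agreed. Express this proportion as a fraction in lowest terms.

19/31

437 = 19 × 23
713 = 23 × 31
gcd(437, 713) = 23.
Divide numerator and denominator by 23: 437/713 = 19/31.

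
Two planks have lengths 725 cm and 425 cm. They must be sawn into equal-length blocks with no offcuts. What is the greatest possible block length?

The block length must divide every plank, so the greatest is gcd(725, 425).
725 = 5^2 × 29
425 = 5^2 × 17
gcd(725, 425) = 5^2 = 25.

25 cm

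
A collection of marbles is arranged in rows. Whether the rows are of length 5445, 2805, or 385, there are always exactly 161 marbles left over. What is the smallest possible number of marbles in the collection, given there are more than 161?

648116

N − 161 must be a common multiple of 5445, 2805, and 385.
5445 = 3^2 × 5 × 11^2
2805 = 3 × 5 × 11 × 17
385 = 5 × 7 × 11
LCM(5445, 2805, 385) = 3^2 × 5 × 7 × 11^2 × 17 = 647955.
Smallest N > 161 is LCM + 161 = 647955 + 161 = 648116.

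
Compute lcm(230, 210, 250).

120750

230 = 2 × 5 × 23
210 = 2 × 3 × 5 × 7
250 = 2 × 5^3
LCM(230, 210, 250) = 2 × 3 × 5^3 × 7 × 23 = 120750.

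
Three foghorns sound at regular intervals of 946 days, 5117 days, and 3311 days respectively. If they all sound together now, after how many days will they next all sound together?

112574 days

They coincide at every common multiple of the periods; the first is the LCM.
946 = 2 × 11 × 43
5117 = 7 × 17 × 43
3311 = 7 × 11 × 43
LCM(946, 5117, 3311) = 2 × 7 × 11 × 17 × 43 = 112574.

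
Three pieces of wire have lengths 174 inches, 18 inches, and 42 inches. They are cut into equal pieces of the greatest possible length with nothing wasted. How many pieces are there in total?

39

Piece length = gcd(174, 18, 42).
174 = 2 × 3 × 29
18 = 2 × 3^2
42 = 2 × 3 × 7
gcd(174, 18, 42) = 2 × 3 = 6.
Total pieces = 174/6 + 18/6 + 42/6 = 29 + 3 + 7 = 39.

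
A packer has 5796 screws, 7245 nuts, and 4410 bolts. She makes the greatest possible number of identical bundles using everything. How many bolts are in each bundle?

70

Number of bundles = gcd(5796, 7245, 4410).
5796 = 2^2 × 3^2 × 7 × 23
7245 = 3^2 × 5 × 7 × 23
4410 = 2 × 3^2 × 5 × 7^2
gcd(5796, 7245, 4410) = 3^2 × 7 = 63.
bolts per bundle = 4410 / 63 = 70.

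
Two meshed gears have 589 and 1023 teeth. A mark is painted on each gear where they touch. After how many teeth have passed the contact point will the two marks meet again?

We need the least common multiple of the intervals.
589 = 19 × 31
1023 = 3 × 11 × 31
LCM(589, 1023) = 3 × 11 × 19 × 31 = 19437.

19437 teeth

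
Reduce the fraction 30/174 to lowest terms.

30 = 2 × 3 × 5
174 = 2 × 3 × 29
gcd(30, 174) = 2 × 3 = 6.
Divide numerator and denominator by 6: 30/174 = 5/29.

5/29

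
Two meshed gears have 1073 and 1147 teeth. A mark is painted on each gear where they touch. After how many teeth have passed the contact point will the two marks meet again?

They coincide at every common multiple of the periods; the first is the LCM.
1073 = 29 × 37
1147 = 31 × 37
LCM(1073, 1147) = 29 × 31 × 37 = 33263.

33263 teeth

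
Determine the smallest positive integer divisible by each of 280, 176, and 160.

12320

280 = 2^3 × 5 × 7
176 = 2^4 × 11
160 = 2^5 × 5
LCM(280, 176, 160) = 2^5 × 5 × 7 × 11 = 12320.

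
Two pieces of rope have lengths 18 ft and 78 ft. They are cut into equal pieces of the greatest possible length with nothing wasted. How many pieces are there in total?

Piece length = gcd(18, 78).
18 = 2 × 3^2
78 = 2 × 3 × 13
gcd(18, 78) = 2 × 3 = 6.
Total pieces = 18/6 + 78/6 = 3 + 13 = 16.

16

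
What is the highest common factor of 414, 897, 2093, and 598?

23

414 = 2 × 3^2 × 23
897 = 3 × 13 × 23
2093 = 7 × 13 × 23
598 = 2 × 13 × 23
gcd(414, 897, 2093, 598) = 23.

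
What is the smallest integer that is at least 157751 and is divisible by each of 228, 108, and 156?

The integer must be a common multiple of 228, 108, and 156, so a multiple of their LCM.
228 = 2^2 × 3 × 19
108 = 2^2 × 3^3
156 = 2^2 × 3 × 13
LCM(228, 108, 156) = 2^2 × 3^3 × 13 × 19 = 26676.
Smallest multiple of 26676 that is ≥ 157751: ⌈157751/26676⌉ × 26676 = 6 × 26676 = 160056.

160056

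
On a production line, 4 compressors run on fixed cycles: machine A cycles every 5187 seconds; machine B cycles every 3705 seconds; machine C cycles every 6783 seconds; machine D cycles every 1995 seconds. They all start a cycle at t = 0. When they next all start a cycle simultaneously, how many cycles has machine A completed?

85 cycles

They are all back at their starting positions together after one LCM of the periods.
5187 = 3 × 7 × 13 × 19
3705 = 3 × 5 × 13 × 19
6783 = 3 × 7 × 17 × 19
1995 = 3 × 5 × 7 × 19
LCM(5187, 3705, 6783, 1995) = 3 × 5 × 7 × 13 × 17 × 19 = 440895.
Cycles for period 5187: 440895 / 5187 = 85.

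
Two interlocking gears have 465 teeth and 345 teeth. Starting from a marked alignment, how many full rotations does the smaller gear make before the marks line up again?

31 rotations

The first common completion time is the LCM of the periods.
465 = 3 × 5 × 31
345 = 3 × 5 × 23
LCM(465, 345) = 3 × 5 × 23 × 31 = 10695.
Rotations for period 345: 10695 / 345 = 31.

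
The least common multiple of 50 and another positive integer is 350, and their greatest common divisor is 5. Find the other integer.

35

gcd × lcm = product of the two integers, so the other integer is (5 × 350) / 50 = 35.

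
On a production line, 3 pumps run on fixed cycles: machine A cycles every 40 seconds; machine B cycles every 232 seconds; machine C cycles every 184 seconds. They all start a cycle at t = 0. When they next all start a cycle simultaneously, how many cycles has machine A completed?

667 cycles

The first common completion time is the LCM of the periods.
40 = 2^3 × 5
232 = 2^3 × 29
184 = 2^3 × 23
LCM(40, 232, 184) = 2^3 × 5 × 23 × 29 = 26680.
Cycles for period 40: 26680 / 40 = 667.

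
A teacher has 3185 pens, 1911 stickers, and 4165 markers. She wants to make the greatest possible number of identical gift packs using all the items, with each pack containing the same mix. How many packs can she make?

49 packs

The pack count must divide each quantity, so the greatest is gcd(3185, 1911, 4165).
3185 = 5 × 7^2 × 13
1911 = 3 × 7^2 × 13
4165 = 5 × 7^2 × 17
gcd(3185, 1911, 4165) = 7^2 = 49.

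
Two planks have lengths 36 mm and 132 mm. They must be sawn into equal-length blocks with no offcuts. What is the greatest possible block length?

12 mm

By the Euclidean algorithm:
132 = 3 × 36 + 24
36 = 1 × 24 + 12
24 = 2 × 12 + 0
gcd(36, 132) = 12.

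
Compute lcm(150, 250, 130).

150 = 2 × 3 × 5^2
250 = 2 × 5^3
130 = 2 × 5 × 13
LCM(150, 250, 130) = 2 × 3 × 5^3 × 13 = 9750.

9750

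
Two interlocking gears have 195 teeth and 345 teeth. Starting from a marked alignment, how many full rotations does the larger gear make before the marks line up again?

The first common completion time is the LCM of the periods.
195 = 3 × 5 × 13
345 = 3 × 5 × 23
LCM(195, 345) = 3 × 5 × 13 × 23 = 4485.
Rotations for period 345: 4485 / 345 = 13.

13 rotations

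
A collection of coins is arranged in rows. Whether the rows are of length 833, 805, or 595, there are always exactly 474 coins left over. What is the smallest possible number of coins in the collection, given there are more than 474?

N − 474 must be a common multiple of 833, 805, and 595.
833 = 7^2 × 17
805 = 5 × 7 × 23
595 = 5 × 7 × 17
LCM(833, 805, 595) = 5 × 7^2 × 17 × 23 = 95795.
Smallest N > 474 is LCM + 474 = 95795 + 474 = 96269.

96269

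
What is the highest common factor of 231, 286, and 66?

231 = 3 × 7 × 11
286 = 2 × 11 × 13
66 = 2 × 3 × 11
gcd(231, 286, 66) = 11.

11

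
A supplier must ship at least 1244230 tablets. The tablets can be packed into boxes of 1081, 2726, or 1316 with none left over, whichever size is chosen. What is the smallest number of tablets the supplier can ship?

1755544

The number of tablets must be a common multiple of 1081, 2726, and 1316, so a multiple of their LCM.
1081 = 23 × 47
2726 = 2 × 29 × 47
1316 = 2^2 × 7 × 47
LCM(1081, 2726, 1316) = 2^2 × 7 × 23 × 29 × 47 = 877772.
Smallest multiple of 877772 that is ≥ 1244230: ⌈1244230/877772⌉ × 877772 = 2 × 877772 = 1755544.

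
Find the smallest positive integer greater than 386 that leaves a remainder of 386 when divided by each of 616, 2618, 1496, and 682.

N − 386 must be a common multiple of 616, 2618, 1496, and 682.
616 = 2^3 × 7 × 11
2618 = 2 × 7 × 11 × 17
1496 = 2^3 × 11 × 17
682 = 2 × 11 × 31
LCM(616, 2618, 1496, 682) = 2^3 × 7 × 11 × 17 × 31 = 324632.
Smallest N > 386 is LCM + 386 = 324632 + 386 = 325018.

325018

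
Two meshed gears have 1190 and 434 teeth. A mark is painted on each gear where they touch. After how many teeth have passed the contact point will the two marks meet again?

36890 teeth

The first simultaneous occurrence is after LCM of the individual periods.
1190 = 2 × 5 × 7 × 17
434 = 2 × 7 × 31
LCM(1190, 434) = 2 × 5 × 7 × 17 × 31 = 36890.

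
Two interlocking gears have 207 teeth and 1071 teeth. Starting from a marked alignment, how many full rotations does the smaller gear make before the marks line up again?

All finish a whole number of cycles simultaneously at t = LCM of the periods.
207 = 3^2 × 23
1071 = 3^2 × 7 × 17
LCM(207, 1071) = 3^2 × 7 × 17 × 23 = 24633.
Rotations for period 207: 24633 / 207 = 119.

119 rotations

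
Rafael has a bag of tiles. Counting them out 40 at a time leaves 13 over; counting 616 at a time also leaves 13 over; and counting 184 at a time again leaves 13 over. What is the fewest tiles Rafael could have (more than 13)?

70853

N − 13 must be a common multiple of 40, 616, and 184.
40 = 2^3 × 5
616 = 2^3 × 7 × 11
184 = 2^3 × 23
LCM(40, 616, 184) = 2^3 × 5 × 7 × 11 × 23 = 70840.
Smallest N > 13 is LCM + 13 = 70840 + 13 = 70853.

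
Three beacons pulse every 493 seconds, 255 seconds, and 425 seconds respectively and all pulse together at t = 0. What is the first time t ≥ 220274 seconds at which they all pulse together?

221850 seconds

Joint pulses occur at multiples of LCM(493, 255, 425).
493 = 17 × 29
255 = 3 × 5 × 17
425 = 5^2 × 17
LCM(493, 255, 425) = 3 × 5^2 × 17 × 29 = 36975.
Smallest multiple of 36975 that is ≥ 220274: ⌈220274/36975⌉ × 36975 = 6 × 36975 = 221850.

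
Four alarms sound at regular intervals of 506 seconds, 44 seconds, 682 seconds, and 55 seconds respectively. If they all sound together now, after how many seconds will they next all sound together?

156860 seconds

They coincide at every common multiple of the periods; the first is the LCM.
506 = 2 × 11 × 23
44 = 2^2 × 11
682 = 2 × 11 × 31
55 = 5 × 11
LCM(506, 44, 682, 55) = 2^2 × 5 × 11 × 23 × 31 = 156860.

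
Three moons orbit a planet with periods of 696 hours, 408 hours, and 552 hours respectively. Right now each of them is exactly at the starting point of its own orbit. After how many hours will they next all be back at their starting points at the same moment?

The first simultaneous occurrence is after LCM of the individual periods.
696 = 2^3 × 3 × 29
408 = 2^3 × 3 × 17
552 = 2^3 × 3 × 23
LCM(696, 408, 552) = 2^3 × 3 × 17 × 23 × 29 = 272136.

272136 hours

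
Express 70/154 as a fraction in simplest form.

5/11

70 = 2 × 5 × 7
154 = 2 × 7 × 11
gcd(70, 154) = 2 × 7 = 14.
Divide numerator and denominator by 14: 70/154 = 5/11.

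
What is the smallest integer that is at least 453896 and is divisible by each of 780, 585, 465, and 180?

507780

The integer must be a common multiple of 780, 585, 465, and 180, so a multiple of their LCM.
780 = 2^2 × 3 × 5 × 13
585 = 3^2 × 5 × 13
465 = 3 × 5 × 31
180 = 2^2 × 3^2 × 5
LCM(780, 585, 465, 180) = 2^2 × 3^2 × 5 × 13 × 31 = 72540.
Smallest multiple of 72540 that is ≥ 453896: ⌈453896/72540⌉ × 72540 = 7 × 72540 = 507780.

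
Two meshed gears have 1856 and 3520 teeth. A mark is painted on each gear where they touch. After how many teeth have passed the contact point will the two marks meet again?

102080 teeth

We need the least common multiple of the intervals.
1856 = 2^6 × 29
3520 = 2^6 × 5 × 11
LCM(1856, 3520) = 2^6 × 5 × 11 × 29 = 102080.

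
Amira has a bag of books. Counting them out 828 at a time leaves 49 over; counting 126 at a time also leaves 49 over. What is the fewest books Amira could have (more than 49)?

N − 49 must be a common multiple of 828 and 126.
828 = 2^2 × 3^2 × 23
126 = 2 × 3^2 × 7
LCM(828, 126) = 2^2 × 3^2 × 7 × 23 = 5796.
Smallest N > 49 is LCM + 49 = 5796 + 49 = 5845.

5845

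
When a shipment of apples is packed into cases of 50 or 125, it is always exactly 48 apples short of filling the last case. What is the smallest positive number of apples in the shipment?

Being 48 short of a full case of size k means N ≡ −48 (mod k), i.e. N + 48 is a multiple of each size.
50 = 2 × 5^2
125 = 5^3
LCM(50, 125) = 2 × 5^3 = 250.
Smallest positive N is 250 − 48 = 202.

202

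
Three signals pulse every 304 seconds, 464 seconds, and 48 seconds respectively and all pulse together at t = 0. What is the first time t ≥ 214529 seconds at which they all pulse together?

Joint pulses occur at multiples of LCM(304, 464, 48).
304 = 2^4 × 19
464 = 2^4 × 29
48 = 2^4 × 3
LCM(304, 464, 48) = 2^4 × 3 × 19 × 29 = 26448.
Smallest multiple of 26448 that is ≥ 214529: ⌈214529/26448⌉ × 26448 = 9 × 26448 = 238032.

238032 seconds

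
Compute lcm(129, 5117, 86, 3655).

153510

129 = 3 × 43
5117 = 7 × 17 × 43
86 = 2 × 43
3655 = 5 × 17 × 43
LCM(129, 5117, 86, 3655) = 2 × 3 × 5 × 7 × 17 × 43 = 153510.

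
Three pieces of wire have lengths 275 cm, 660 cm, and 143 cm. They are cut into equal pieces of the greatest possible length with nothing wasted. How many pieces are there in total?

Piece length = gcd(275, 660, 143).
275 = 5^2 × 11
660 = 2^2 × 3 × 5 × 11
143 = 11 × 13
gcd(275, 660, 143) = 11.
Total pieces = 275/11 + 660/11 + 143/11 = 25 + 60 + 13 = 98.

98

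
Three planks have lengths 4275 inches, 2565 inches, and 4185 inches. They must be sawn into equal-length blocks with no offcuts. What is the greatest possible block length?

The block length must divide every plank, so the greatest is gcd(4275, 2565, 4185).
4275 = 3^2 × 5^2 × 19
2565 = 3^3 × 5 × 19
4185 = 3^3 × 5 × 31
gcd(4275, 2565, 4185) = 3^2 × 5 = 45.

45 inches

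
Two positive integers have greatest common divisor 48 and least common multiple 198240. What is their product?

For any two positive integers, gcd × lcm = product = 48 × 198240 = 9515520.

9515520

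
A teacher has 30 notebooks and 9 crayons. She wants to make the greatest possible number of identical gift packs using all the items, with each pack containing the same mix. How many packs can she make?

By the Euclidean algorithm:
30 = 3 × 9 + 3
9 = 3 × 3 + 0
gcd(30, 9) = 3.

3 packs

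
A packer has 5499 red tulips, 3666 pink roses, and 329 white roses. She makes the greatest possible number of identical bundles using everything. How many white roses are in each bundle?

Number of bundles = gcd(5499, 3666, 329).
5499 = 3^2 × 13 × 47
3666 = 2 × 3 × 13 × 47
329 = 7 × 47
gcd(5499, 3666, 329) = 47.
white roses per bundle = 329 / 47 = 7.

7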